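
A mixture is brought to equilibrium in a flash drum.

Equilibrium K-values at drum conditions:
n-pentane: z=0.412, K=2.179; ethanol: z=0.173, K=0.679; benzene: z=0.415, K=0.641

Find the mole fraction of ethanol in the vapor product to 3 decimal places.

y_ethanol = 0.151

Newton–Raphson from ψ = 0.5:
  ψ = 0.500: g = 0.0579, g' = -0.331 → ψ = 0.675
  ψ = 0.675: g = 0.0031, g' = -0.300 → ψ = 0.685
Converged at ψ = 0.685.
Compositions from xᵢ = zᵢ/(1+ψ(Kᵢ−1)), yᵢ = Kᵢxᵢ:
  n-pentane: x = 0.228, y = 0.497
  ethanol: x = 0.222, y = 0.151
  benzene: x = 0.550, y = 0.353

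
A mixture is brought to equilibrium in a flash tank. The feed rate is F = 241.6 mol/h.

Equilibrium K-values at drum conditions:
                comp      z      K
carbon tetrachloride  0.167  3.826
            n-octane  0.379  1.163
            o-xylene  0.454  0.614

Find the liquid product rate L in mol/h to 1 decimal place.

Rachford–Rice: g(V/F) = Σ zᵢ(Kᵢ−1)/(1+V/F(Kᵢ−1)) = 0.
Feasibility: ΣzᵢKᵢ = 1.358, Σzᵢ/Kᵢ = 1.109 — both > 1, two phases present.
Iterate (Newton) starting at V/F = 0.5:
  V/F = 0.500: g = 0.0355, g' = -0.342 → V/F = 0.604
  V/F = 0.604: g = 0.0020, g' = -0.305 → V/F = 0.611
Converged at V/F = 0.611.
Then V = V/F·F = 0.6108·241.6 = 147.6 mol/h and L = F − V = 94.0 mol/h.

L = 94.0 mol/h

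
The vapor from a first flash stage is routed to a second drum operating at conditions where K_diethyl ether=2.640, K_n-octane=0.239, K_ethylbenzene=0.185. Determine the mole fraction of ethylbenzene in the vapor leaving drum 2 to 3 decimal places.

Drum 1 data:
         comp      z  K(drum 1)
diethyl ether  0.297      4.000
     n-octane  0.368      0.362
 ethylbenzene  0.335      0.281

y_ethylbenzene (drum 2) = 0.056

Drum 1:
Newton–Raphson from ψ₁ = 0.5:
  ψ₁ = 0.500: g = -0.3644, g' = -1.173 → ψ₁ = 0.189
  ψ₁ = 0.189: g = 0.0225, g' = -1.513 → ψ₁ = 0.204
Converged at ψ₁ = 0.204.
Drum-1 compositions:
  diethyl ether: x = 0.184, y = 0.736
  n-octane: x = 0.423, y = 0.153
  ethylbenzene: x = 0.393, y = 0.110
Drum-2 feed = drum-1 vapor: z₂ = (0.7365, 0.1532, 0.1104).
Drum 2:
Let ψ₂ = V/F and solve Σ zᵢ(Kᵢ−1)/(1+ψ₂(Kᵢ−1)) = 0.
Feasibility: ΣzᵢKᵢ = 2.001, Σzᵢ/Kᵢ = 1.516 — both > 1, two phases present.
Iterate (Newton) starting at ψ₂ = 0.5:
  ψ₂ = 0.500: g = 0.3237, g' = -1.038 → ψ₂ = 0.812
  ψ₂ = 0.812: g = -0.0527, g' = -1.612 → ψ₂ = 0.779
  ψ₂ = 0.779: g = -0.0025, g' = -1.467 → ψ₂ = 0.777
Converged at ψ₂ = 0.777.
  diethyl ether: x = 0.324, y = 0.855
  n-octane: x = 0.375, y = 0.090
  ethylbenzene: x = 0.301, y = 0.056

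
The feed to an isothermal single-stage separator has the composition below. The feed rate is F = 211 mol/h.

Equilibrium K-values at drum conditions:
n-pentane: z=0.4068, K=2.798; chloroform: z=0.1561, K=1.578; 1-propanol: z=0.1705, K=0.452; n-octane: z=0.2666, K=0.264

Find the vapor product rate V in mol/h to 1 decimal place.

Material balance + equilibrium reduce to Σ zᵢ(Kᵢ−1)/(1+β(Kᵢ−1)) = 0.
Check two-phase: ΣzᵢKᵢ = 1.5320 > 1 and Σzᵢ/Kᵢ = 1.6314 > 1, so g(0) = 0.5320 > 0 and g(1) = -0.6314 < 0.
Iterate (Newton) starting at β = 0.31:
  β = 0.3100: g = 0.17939, g' = -0.8964 → β = 0.5101
  β = 0.5101: g = 0.00733, g' = -0.8578 → β = 0.5187
  β = 0.5187: g = -0.00001, g' = -0.8607 → β = 0.5186
Converged at β = 0.5186.
Then V = β·F = 0.5186·211 = 109.4 mol/h and L = F − V = 101.6 mol/h.

V = 109.4 mol/h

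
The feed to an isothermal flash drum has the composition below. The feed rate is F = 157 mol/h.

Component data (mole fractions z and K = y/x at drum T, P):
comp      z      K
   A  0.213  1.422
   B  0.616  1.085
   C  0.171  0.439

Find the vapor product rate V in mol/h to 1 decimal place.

V = 67.7 mol/h

Rachford–Rice: g(V/F) = Σ zᵢ(Kᵢ−1)/(1+V/F(Kᵢ−1)) = 0.
g(0) = ΣzᵢKᵢ − 1 = 0.046 and g(1) = 1 − Σzᵢ/Kᵢ = -0.107, so a root lies in (0, 1).
Newton–Raphson from V/F = 0.5:
  V/F = 0.500: g = -0.0089, g' = -0.134 → V/F = 0.434
  V/F = 0.434: g = -0.0003, g' = -0.125 → V/F = 0.431
Converged at V/F = 0.431.
Then V = V/F·F = 0.4313·157 = 67.7 mol/h and L = F − V = 89.3 mol/h.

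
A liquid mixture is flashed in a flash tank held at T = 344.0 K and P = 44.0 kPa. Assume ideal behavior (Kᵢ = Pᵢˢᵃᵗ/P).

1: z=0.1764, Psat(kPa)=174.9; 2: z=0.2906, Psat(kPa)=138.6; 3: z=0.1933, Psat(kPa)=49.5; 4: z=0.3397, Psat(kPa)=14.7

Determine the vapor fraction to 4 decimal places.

ψ = 0.7198

Raoult's law: Kᵢ = Pᵢˢᵃᵗ/P = Pᵢˢᵃᵗ/44.0.
  K_1 = 174.9/44.0 = 3.975000, K_2 = 138.6/44.0 = 3.150000, K_3 = 49.5/44.0 = 1.125000, K_4 = 14.7/44.0 = 0.334091
Material balance + equilibrium reduce to Σ zᵢ(Kᵢ−1)/(1+ψ(Kᵢ−1)) = 0.
g(0) = ΣzᵢKᵢ − 1 = 0.9475 and g(1) = 1 − Σzᵢ/Kᵢ = -0.3252, so a root lies in (0, 1).
Newton–Raphson from ψ = 0.6:
  ψ = 0.6000: g = 0.10702, g' = -0.8779 → ψ = 0.7219
  ψ = 0.7219: g = -0.00192, g' = -0.9250 → ψ = 0.7198
Converged at ψ = 0.7198.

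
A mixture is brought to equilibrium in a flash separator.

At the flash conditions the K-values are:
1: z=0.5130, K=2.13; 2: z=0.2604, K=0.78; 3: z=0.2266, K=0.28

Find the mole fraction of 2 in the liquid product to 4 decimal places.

x_2 = 0.2990

Iterate (Newton) starting at β = 0.62:
  β = 0.6200: g = -0.02017, g' = -0.6267 → β = 0.5878
  β = 0.5878: g = -0.00034, g' = -0.6062 → β = 0.5872
Converged at β = 0.5872.
Compositions from xᵢ = zᵢ/(1+β(Kᵢ−1)), yᵢ = Kᵢxᵢ:
  1: x = 0.3084, y = 0.6568
  2: x = 0.2990, y = 0.2332
  3: x = 0.3926, y = 0.1099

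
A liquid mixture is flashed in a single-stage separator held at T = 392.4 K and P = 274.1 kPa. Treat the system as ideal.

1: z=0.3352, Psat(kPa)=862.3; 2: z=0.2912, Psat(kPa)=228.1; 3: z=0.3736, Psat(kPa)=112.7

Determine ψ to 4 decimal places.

Raoult's law: Kᵢ = Pᵢˢᵃᵗ/P = Pᵢˢᵃᵗ/274.1.
  K_1 = 862.3/274.1 = 3.145932, K_2 = 228.1/274.1 = 0.832178, K_3 = 112.7/274.1 = 0.411164
Material balance + equilibrium reduce to Σ zᵢ(Kᵢ−1)/(1+ψ(Kᵢ−1)) = 0.
g(0) = ΣzᵢKᵢ − 1 = 0.4505 and g(1) = 1 − Σzᵢ/Kᵢ = -0.3651, so a root lies in (0, 1).
Iterate (Newton) starting at ψ = 0.5:
  ψ = 0.5000: g = -0.01813, g' = -0.6292 → ψ = 0.4712
  ψ = 0.4712: g = 0.00014, g' = -0.6394 → ψ = 0.4714
Converged at ψ = 0.4714.

ψ = 0.4714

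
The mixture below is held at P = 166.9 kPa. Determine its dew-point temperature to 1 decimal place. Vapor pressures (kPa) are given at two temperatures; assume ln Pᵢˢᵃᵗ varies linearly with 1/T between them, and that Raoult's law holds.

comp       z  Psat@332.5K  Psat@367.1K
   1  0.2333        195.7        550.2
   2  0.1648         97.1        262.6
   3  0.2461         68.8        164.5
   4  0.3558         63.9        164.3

Dew-point temperature: Σzᵢ·P/Pᵢˢᵃᵗ(T) = 1. Interpolate ln Pᵢˢᵃᵗ = aᵢ + bᵢ/T.
  T = 332.5 K: ΣzᵢP/Pᵢˢᵃᵗ = 2.0086
  T = 367.1 K: ΣzᵢP/Pᵢˢᵃᵗ = 0.7866
  T = 349.8 K: ΣzᵢP/Pᵢˢᵃᵗ = 1.2278
  T = 358.5 K: ΣzᵢP/Pᵢˢᵃᵗ = 0.9762
  T = 354.1 K: ΣzᵢP/Pᵢˢᵃᵗ = 1.0946
  T = 356.3 K: ΣzᵢP/Pᵢˢᵃᵗ = 1.0333
Interpolating between 356.3 K and 358.5 K gives T ≈ 357.6 K.

T = 357.6 K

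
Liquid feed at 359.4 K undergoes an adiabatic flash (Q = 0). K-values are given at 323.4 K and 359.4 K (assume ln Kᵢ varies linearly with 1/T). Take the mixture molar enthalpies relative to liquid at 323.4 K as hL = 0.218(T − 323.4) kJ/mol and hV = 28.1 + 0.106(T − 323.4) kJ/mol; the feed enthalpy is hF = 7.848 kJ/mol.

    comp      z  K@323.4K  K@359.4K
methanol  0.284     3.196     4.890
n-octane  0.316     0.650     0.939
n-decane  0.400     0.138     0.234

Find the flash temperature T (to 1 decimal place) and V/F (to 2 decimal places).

Adiabatic flash: solve Rachford–Rice at each trial T, then check hF = ψ·hV(T) + (1−ψ)·hL(T).
  T = 323.4 K: K = (3.196, 0.650, 0.138), RR gives ψ = 0.115, H_out = 3.230 kJ/mol
  T = 359.4 K: K = (4.890, 0.939, 0.234), RR gives ψ = 0.375, H_out = 16.867 kJ/mol
  T = 341.4 K: K = (3.998, 0.789, 0.182), RR gives ψ = 0.254, H_out = 10.549 kJ/mol
  T = 332.4 K: K = (3.585, 0.718, 0.159), RR gives ψ = 0.188, H_out = 7.066 kJ/mol
  T = 336.9 K: K = (3.789, 0.753, 0.170), RR gives ψ = 0.222, H_out = 8.843 kJ/mol
  T = 334.6 K: K = (3.684, 0.735, 0.165), RR gives ψ = 0.205, H_out = 7.945 kJ/mol
Linear interpolation between T = 332.4 (H_out = 7.066) and T = 334.6 (H_out = 7.945) on hF = 7.848 gives T ≈ 334.4 K, at which ψ = 0.20.

T = 334.4 K, V/F = 0.20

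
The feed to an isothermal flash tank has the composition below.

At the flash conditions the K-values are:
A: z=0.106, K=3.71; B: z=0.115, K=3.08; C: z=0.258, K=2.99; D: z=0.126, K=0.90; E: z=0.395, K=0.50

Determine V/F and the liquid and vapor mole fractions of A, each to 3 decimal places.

V/F = 0.862, x_A = 0.032, y_A = 0.118

Rachford–Rice: g(V/F) = Σ zᵢ(Kᵢ−1)/(1+V/F(Kᵢ−1)) = 0.
Feasibility: ΣzᵢKᵢ = 1.830, Σzᵢ/Kᵢ = 1.082 — both > 1, two phases present.
Newton–Raphson from V/F = 0.67:
  V/F = 0.670: g = 0.1115, g' = -0.597 → V/F = 0.857
  V/F = 0.857: g = 0.0031, g' = -0.578 → V/F = 0.862
Converged at V/F = 0.862.
Compositions from xᵢ = zᵢ/(1+V/F(Kᵢ−1)), yᵢ = Kᵢxᵢ:
  A: x = 0.032, y = 0.118
  B: x = 0.041, y = 0.127
  C: x = 0.095, y = 0.284
  D: x = 0.138, y = 0.124
  E: x = 0.694, y = 0.347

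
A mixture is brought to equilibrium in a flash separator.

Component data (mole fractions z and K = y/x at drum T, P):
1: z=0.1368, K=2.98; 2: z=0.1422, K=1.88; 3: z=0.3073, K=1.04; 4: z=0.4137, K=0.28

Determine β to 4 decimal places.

β = 0.1466

Rachford–Rice: g(β) = Σ zᵢ(Kᵢ−1)/(1+β(Kᵢ−1)) = 0.
g(0) = ΣzᵢKᵢ − 1 = 0.1104 and g(1) = 1 − Σzᵢ/Kᵢ = -0.8945, so a root lies in (0, 1).
Newton–Raphson from β = 0.61:
  β = 0.6100: g = -0.31503, g' = -0.8390 → β = 0.2345
  β = 0.2345: g = -0.05751, g' = -0.6367 → β = 0.1442
  β = 0.1442: g = 0.00159, g' = -0.6788 → β = 0.1466
Converged at β = 0.1466.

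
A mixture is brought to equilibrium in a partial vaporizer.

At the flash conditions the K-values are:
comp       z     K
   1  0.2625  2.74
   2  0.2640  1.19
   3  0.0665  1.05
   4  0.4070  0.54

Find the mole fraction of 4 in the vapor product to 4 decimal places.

y_4 = 0.3108

Material balance + equilibrium reduce to Σ zᵢ(Kᵢ−1)/(1+β(Kᵢ−1)) = 0.
Feasibility: ΣzᵢKᵢ = 1.3230, Σzᵢ/Kᵢ = 1.1347 — both > 1, two phases present.
Iterate (Newton) starting at β = 0.5:
  β = 0.5000: g = 0.05016, g' = -0.3806 → β = 0.6318
  β = 0.6318: g = 0.00166, g' = -0.3592 → β = 0.6364
Converged at β = 0.6364.
Compositions from xᵢ = zᵢ/(1+β(Kᵢ−1)), yᵢ = Kᵢxᵢ:
  1: x = 0.1246, y = 0.3413
  2: x = 0.2355, y = 0.2803
  3: x = 0.0644, y = 0.0677
  4: x = 0.5755, y = 0.3108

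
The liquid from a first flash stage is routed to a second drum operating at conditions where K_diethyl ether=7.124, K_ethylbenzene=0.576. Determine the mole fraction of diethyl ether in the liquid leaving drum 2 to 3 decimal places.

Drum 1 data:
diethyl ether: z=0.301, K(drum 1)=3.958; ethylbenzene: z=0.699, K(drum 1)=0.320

Drum 1:
Material balance + equilibrium reduce to Σ zᵢ(Kᵢ−1)/(1+ψ₁(Kᵢ−1)) = 0.
Feasibility: ΣzᵢKᵢ = 1.415, Σzᵢ/Kᵢ = 2.260 — both > 1, two phases present.
Binary case is linear: z₁(K₁−1)(1+ψ₁(K₂−1)) + z₂(K₂−1)(1+ψ₁(K₁−1)) = 0
⇒ ψ₁ = [z₁(K₁−1)+z₂(K₂−1)] / [−(K₁−1)(K₂−1)] = 0.4150/2.0114 = 0.206
Drum-1 compositions:
  diethyl ether: x = 0.187, y = 0.740
  ethylbenzene: x = 0.813, y = 0.260
Drum-2 feed = drum-1 liquid: z₂ = (0.1869, 0.8131).
Drum 2:
Let ψ₂ = V/F and solve Σ zᵢ(Kᵢ−1)/(1+ψ₂(Kᵢ−1)) = 0.
Feasibility: ΣzᵢKᵢ = 1.800, Σzᵢ/Kᵢ = 1.438 — both > 1, two phases present.
Newton–Raphson from ψ₂ = 0.42:
  ψ₂ = 0.420: g = -0.0990, g' = -0.766 → ψ₂ = 0.291
  ψ₂ = 0.291: g = 0.0185, g' = -1.097 → ψ₂ = 0.308
Converged at ψ₂ = 0.308.
  diethyl ether: x = 0.065, y = 0.461
  ethylbenzene: x = 0.935, y = 0.539

x_diethyl ether (drum 2) = 0.065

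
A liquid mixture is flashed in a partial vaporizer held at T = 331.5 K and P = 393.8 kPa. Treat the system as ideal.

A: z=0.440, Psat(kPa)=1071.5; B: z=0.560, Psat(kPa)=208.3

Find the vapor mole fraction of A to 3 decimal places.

y_A = 0.585

Raoult's law: Kᵢ = Pᵢˢᵃᵗ/P = Pᵢˢᵃᵗ/393.8.
  K_A = 1071.5/393.8 = 2.72092, K_B = 208.3/393.8 = 0.52895
Material balance + equilibrium reduce to Σ zᵢ(Kᵢ−1)/(1+ψ(Kᵢ−1)) = 0.
Feasibility: ΣzᵢKᵢ = 1.493, Σzᵢ/Kᵢ = 1.220 — both > 1, two phases present.
Binary case is linear: z₁(K₁−1)(1+ψ(K₂−1)) + z₂(K₂−1)(1+ψ(K₁−1)) = 0
⇒ ψ = [z₁(K₁−1)+z₂(K₂−1)] / [−(K₁−1)(K₂−1)] = 0.4934/0.8106 = 0.609
Compositions from xᵢ = zᵢ/(1+ψ(Kᵢ−1)), yᵢ = Kᵢxᵢ:
  A: x = 0.215, y = 0.585
  B: x = 0.785, y = 0.415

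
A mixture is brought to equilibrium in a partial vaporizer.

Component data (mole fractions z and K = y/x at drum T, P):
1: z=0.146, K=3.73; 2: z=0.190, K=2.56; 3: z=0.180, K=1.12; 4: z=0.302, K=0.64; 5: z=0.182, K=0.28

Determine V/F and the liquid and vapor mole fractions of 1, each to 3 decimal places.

V/F = 0.529, x_1 = 0.060, y_1 = 0.223

Rachford–Rice: g(V/F) = Σ zᵢ(Kᵢ−1)/(1+V/F(Kᵢ−1)) = 0.
Check two-phase: ΣzᵢKᵢ = 1.477 > 1 and Σzᵢ/Kᵢ = 1.396 > 1, so g(0) = 0.477 > 0 and g(1) = -0.396 < 0.
Iterate (Newton) starting at V/F = 0.36:
  V/F = 0.360: g = 0.1097, g' = -0.692 → V/F = 0.518
  V/F = 0.518: g = 0.0064, g' = -0.630 → V/F = 0.529
Converged at V/F = 0.529.
Compositions from xᵢ = zᵢ/(1+V/F(Kᵢ−1)), yᵢ = Kᵢxᵢ:
  1: x = 0.060, y = 0.223
  2: x = 0.104, y = 0.267
  3: x = 0.169, y = 0.190
  4: x = 0.373, y = 0.239
  5: x = 0.294, y = 0.082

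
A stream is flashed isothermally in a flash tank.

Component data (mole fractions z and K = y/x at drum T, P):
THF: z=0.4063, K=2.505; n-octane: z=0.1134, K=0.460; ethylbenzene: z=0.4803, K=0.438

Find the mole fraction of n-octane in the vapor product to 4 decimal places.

Iterate (Newton) starting at β = 0.32:
  β = 0.3200: g = 0.00957, g' = -0.6931 → β = 0.3338
  β = 0.3338: g = 0.00004, g' = -0.6868 → β = 0.3339
Converged at β = 0.3339.
Compositions from xᵢ = zᵢ/(1+β(Kᵢ−1)), yᵢ = Kᵢxᵢ:
  THF: x = 0.2704, y = 0.6774
  n-octane: x = 0.1383, y = 0.0636
  ethylbenzene: x = 0.5912, y = 0.2590

y_n-octane = 0.0636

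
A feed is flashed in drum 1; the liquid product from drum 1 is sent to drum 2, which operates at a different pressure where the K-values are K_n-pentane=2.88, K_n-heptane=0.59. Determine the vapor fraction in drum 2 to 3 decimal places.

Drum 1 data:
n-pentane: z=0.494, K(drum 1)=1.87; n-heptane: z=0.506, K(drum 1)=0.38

V/F (drum 2) = 0.704

Drum 1:
Binary case is linear: z₁(K₁−1)(1+ψ₁(K₂−1)) + z₂(K₂−1)(1+ψ₁(K₁−1)) = 0
⇒ ψ₁ = [z₁(K₁−1)+z₂(K₂−1)] / [−(K₁−1)(K₂−1)] = 0.1161/0.5394 = 0.215
Drum-1 compositions:
  n-pentane: x = 0.416, y = 0.778
  n-heptane: x = 0.584, y = 0.222
Drum-2 feed = drum-1 liquid: z₂ = (0.4161, 0.5839).
Drum 2:
Let ψ₂ = V/F and solve Σ zᵢ(Kᵢ−1)/(1+ψ₂(Kᵢ−1)) = 0.
Check two-phase: ΣzᵢKᵢ = 1.543 > 1 and Σzᵢ/Kᵢ = 1.134 > 1, so g(0) = 0.543 > 0 and g(1) = -0.134 < 0.
Newton–Raphson from ψ₂ = 0.36:
  ψ₂ = 0.360: g = 0.1857, g' = -0.658 → ψ₂ = 0.642
  ψ₂ = 0.642: g = 0.0295, g' = -0.483 → ψ₂ = 0.703
  ψ₂ = 0.703: g = 0.0005, g' = -0.467 → ψ₂ = 0.704
Converged at ψ₂ = 0.704.
  n-pentane: x = 0.179, y = 0.516
  n-heptane: x = 0.821, y = 0.484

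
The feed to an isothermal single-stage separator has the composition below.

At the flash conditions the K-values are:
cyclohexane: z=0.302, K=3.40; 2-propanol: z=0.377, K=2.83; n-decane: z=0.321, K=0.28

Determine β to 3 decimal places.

β = 0.787

Rachford–Rice: g(β) = Σ zᵢ(Kᵢ−1)/(1+β(Kᵢ−1)) = 0.
Check two-phase: ΣzᵢKᵢ = 2.184 > 1 and Σzᵢ/Kᵢ = 1.368 > 1, so g(0) = 1.184 > 0 and g(1) = -0.368 < 0.
Newton iteration, β⁰ = 0.5:
  β = 0.500: g = 0.3286, g' = -1.110 → β = 0.796
  β = 0.796: g = -0.0116, g' = -1.328 → β = 0.787
Converged at β = 0.787.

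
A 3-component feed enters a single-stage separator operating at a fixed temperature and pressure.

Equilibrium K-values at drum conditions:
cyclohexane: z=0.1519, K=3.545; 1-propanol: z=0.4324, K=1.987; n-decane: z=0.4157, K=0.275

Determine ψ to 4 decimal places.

Newton–Raphson from ψ = 0.34:
  ψ = 0.3400: g = 0.12682, g' = -0.9038 → ψ = 0.4803
  ψ = 0.4803: g = 0.00106, g' = -0.9074 → ψ = 0.4815
Converged at ψ = 0.4815.

ψ = 0.4815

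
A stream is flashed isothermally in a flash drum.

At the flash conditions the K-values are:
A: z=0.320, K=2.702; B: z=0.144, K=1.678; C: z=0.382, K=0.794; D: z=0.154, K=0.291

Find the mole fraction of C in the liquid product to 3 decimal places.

Newton iteration, V/F⁰ = 0.5:
  V/F = 0.500: g = 0.1103, g' = -0.513 → V/F = 0.715
  V/F = 0.715: g = -0.0022, g' = -0.559 → V/F = 0.711
Converged at V/F = 0.711.
Compositions from xᵢ = zᵢ/(1+V/F(Kᵢ−1)), yᵢ = Kᵢxᵢ:
  A: x = 0.145, y = 0.391
  B: x = 0.097, y = 0.163
  C: x = 0.448, y = 0.355
  D: x = 0.310, y = 0.090

x_C = 0.448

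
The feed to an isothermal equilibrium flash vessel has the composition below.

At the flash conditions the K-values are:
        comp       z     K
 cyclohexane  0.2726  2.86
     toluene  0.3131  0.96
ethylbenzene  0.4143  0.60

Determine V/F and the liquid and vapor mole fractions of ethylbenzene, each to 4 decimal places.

Rachford–Rice: g(V/F) = Σ zᵢ(Kᵢ−1)/(1+V/F(Kᵢ−1)) = 0.
Check two-phase: ΣzᵢKᵢ = 1.3288 > 1 and Σzᵢ/Kᵢ = 1.1120 > 1, so g(0) = 0.3288 > 0 and g(1) = -0.1120 < 0.
Iterate (Newton) starting at V/F = 0.51:
  V/F = 0.5100: g = 0.03923, g' = -0.3535 → V/F = 0.6210
  V/F = 0.6210: g = 0.00195, g' = -0.3209 → V/F = 0.6271
Converged at V/F = 0.6271.
Compositions from xᵢ = zᵢ/(1+V/F(Kᵢ−1)), yᵢ = Kᵢxᵢ:
  cyclohexane: x = 0.1258, y = 0.3599
  toluene: x = 0.3212, y = 0.3083
  ethylbenzene: x = 0.5530, y = 0.3318

V/F = 0.6271, x_ethylbenzene = 0.5530, y_ethylbenzene = 0.3318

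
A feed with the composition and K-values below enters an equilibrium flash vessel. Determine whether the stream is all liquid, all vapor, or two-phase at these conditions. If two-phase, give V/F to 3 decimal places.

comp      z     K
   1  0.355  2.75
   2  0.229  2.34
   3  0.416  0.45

ΣzᵢKᵢ = 1.699; Σzᵢ/Kᵢ = 1.151.
Both exceed 1, so a two-phase solution exists.
Rachford–Rice: g(ψ) = Σ zᵢ(Kᵢ−1)/(1+ψ(Kᵢ−1)) = 0.
Newton iteration, ψ⁰ = 0.5:
  ψ = 0.500: g = 0.1995, g' = -0.696 → ψ = 0.787
  ψ = 0.787: g = 0.0075, g' = -0.681 → ψ = 0.798
Converged at ψ = 0.798.

two-phase, V/F = 0.798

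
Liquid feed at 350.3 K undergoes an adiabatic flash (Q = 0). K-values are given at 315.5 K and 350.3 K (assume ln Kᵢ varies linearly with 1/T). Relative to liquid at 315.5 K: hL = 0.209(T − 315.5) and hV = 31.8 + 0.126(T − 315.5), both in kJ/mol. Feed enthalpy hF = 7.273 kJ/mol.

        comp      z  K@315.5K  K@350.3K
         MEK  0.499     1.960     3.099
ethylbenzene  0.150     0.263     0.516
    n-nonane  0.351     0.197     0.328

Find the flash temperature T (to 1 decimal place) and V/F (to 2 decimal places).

Adiabatic flash: solve Rachford–Rice at each trial T, then check hF = ψ·hV(T) + (1−ψ)·hL(T).
  T = 315.5 K: K = (1.960, 0.263, 0.197), RR gives ψ = 0.115, H_out = 3.661 kJ/mol
  T = 350.3 K: K = (3.099, 0.516, 0.328), RR gives ψ = 0.564, H_out = 23.577 kJ/mol
  T = 332.9 K: K = (2.494, 0.375, 0.258), RR gives ψ = 0.369, H_out = 14.833 kJ/mol
  T = 324.2 K: K = (2.218, 0.316, 0.226), RR gives ψ = 0.256, H_out = 9.779 kJ/mol
  T = 319.9 K: K = (2.088, 0.289, 0.211), RR gives ψ = 0.191, H_out = 6.934 kJ/mol
  T = 322.0 K: K = (2.151, 0.302, 0.219), RR gives ψ = 0.224, H_out = 8.360 kJ/mol
Linear interpolation between T = 319.9 (H_out = 6.934) and T = 322.0 (H_out = 8.360) on hF = 7.273 gives T ≈ 320.4 K, at which ψ = 0.20.

T = 320.4 K, V/F = 0.20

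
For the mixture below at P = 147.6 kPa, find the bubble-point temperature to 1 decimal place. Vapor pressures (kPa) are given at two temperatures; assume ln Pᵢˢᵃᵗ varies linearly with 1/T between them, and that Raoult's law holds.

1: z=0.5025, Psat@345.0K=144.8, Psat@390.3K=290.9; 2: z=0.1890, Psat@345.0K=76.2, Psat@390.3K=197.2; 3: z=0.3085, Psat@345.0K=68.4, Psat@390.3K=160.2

T = 362.1 K

Bubble-point temperature: ΣzᵢPᵢˢᵃᵗ(T) = P. Interpolate ln Pᵢˢᵃᵗ = aᵢ + bᵢ/T.
  T = 345.0 K: ΣzᵢPᵢˢᵃᵗ = 108.27 kPa
  T = 390.3 K: ΣzᵢPᵢˢᵃᵗ = 232.87 kPa
  T = 367.6 K: ΣzᵢPᵢˢᵃᵗ = 162.24 kPa
  T = 356.3 K: ΣzᵢPᵢˢᵃᵗ = 133.34 kPa
  T = 362.0 K: ΣzᵢPᵢˢᵃᵗ = 147.43 kPa
  T = 364.8 K: ΣzᵢPᵢˢᵃᵗ = 154.71 kPa
Interpolating between 362.0 K and 364.8 K gives T ≈ 362.1 K.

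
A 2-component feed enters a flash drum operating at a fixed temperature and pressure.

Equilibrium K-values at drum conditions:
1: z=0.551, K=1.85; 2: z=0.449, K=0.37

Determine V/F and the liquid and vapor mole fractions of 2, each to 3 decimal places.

Rachford–Rice: g(V/F) = Σ zᵢ(Kᵢ−1)/(1+V/F(Kᵢ−1)) = 0.
Feasibility: ΣzᵢKᵢ = 1.185, Σzᵢ/Kᵢ = 1.511 — both > 1, two phases present.
Iterate (Newton) starting at V/F = 0.58:
  V/F = 0.580: g = -0.1320, g' = -0.621 → V/F = 0.367
  V/F = 0.367: g = -0.0112, g' = -0.533 → V/F = 0.346
Converged at V/F = 0.346.
Compositions from xᵢ = zᵢ/(1+V/F(Kᵢ−1)), yᵢ = Kᵢxᵢ:
  1: x = 0.426, y = 0.788
  2: x = 0.574, y = 0.212

V/F = 0.346, x_2 = 0.574, y_2 = 0.212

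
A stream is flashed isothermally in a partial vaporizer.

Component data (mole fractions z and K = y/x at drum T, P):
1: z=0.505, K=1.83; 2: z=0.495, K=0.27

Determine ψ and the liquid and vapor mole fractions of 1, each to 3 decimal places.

Material balance + equilibrium reduce to Σ zᵢ(Kᵢ−1)/(1+ψ(Kᵢ−1)) = 0.
g(0) = ΣzᵢKᵢ − 1 = 0.058 and g(1) = 1 − Σzᵢ/Kᵢ = -1.109, so a root lies in (0, 1).
Iterate (Newton) starting at ψ = 0.5:
  ψ = 0.500: g = -0.2728, g' = -0.828 → ψ = 0.170
  ψ = 0.170: g = -0.0455, g' = -0.611 → ψ = 0.096
  ψ = 0.096: g = -0.0004, g' = -0.603 → ψ = 0.095
Converged at ψ = 0.095.
Compositions from xᵢ = zᵢ/(1+ψ(Kᵢ−1)), yᵢ = Kᵢxᵢ:
  1: x = 0.468, y = 0.856
  2: x = 0.532, y = 0.144

ψ = 0.095, x_1 = 0.468, y_1 = 0.856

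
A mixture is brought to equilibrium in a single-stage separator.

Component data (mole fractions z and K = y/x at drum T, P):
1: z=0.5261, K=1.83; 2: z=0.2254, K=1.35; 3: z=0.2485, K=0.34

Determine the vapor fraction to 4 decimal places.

Let ψ = V/F and solve Σ zᵢ(Kᵢ−1)/(1+ψ(Kᵢ−1)) = 0.
Check two-phase: ΣzᵢKᵢ = 1.3515 > 1 and Σzᵢ/Kᵢ = 1.1853 > 1, so g(0) = 0.3515 > 0 and g(1) = -0.1853 < 0.
Newton–Raphson from ψ = 0.5:
  ψ = 0.5000: g = 0.13095, g' = -0.4422 → ψ = 0.7962
  ψ = 0.7962: g = -0.02100, g' = -0.6290 → ψ = 0.7628
  ψ = 0.7628: g = -0.00063, g' = -0.5921 → ψ = 0.7617
Converged at ψ = 0.7617.

ψ = 0.7617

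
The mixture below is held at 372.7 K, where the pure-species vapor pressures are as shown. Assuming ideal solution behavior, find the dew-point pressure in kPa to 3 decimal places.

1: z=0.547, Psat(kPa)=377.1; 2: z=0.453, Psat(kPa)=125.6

Pdew = 197.737 kPa

At the dew point ψ → 1, so Σzᵢ/Kᵢ = 1 with Kᵢ = Pᵢˢᵃᵗ/P ⇒ 1/P = Σzᵢ/Pᵢˢᵃᵗ.
1/P = 0.547/377.1 + 0.453/125.6 = 0.005057 ⇒ P = 197.737 kPa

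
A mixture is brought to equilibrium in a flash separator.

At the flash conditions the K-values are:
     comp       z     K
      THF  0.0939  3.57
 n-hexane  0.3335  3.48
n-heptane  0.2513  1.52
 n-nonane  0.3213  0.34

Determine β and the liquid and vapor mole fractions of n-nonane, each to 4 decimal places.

β = 0.7991, x_n-nonane = 0.6799, y_n-nonane = 0.2312

Let β = V/F and solve Σ zᵢ(Kᵢ−1)/(1+β(Kᵢ−1)) = 0.
Check two-phase: ΣzᵢKᵢ = 1.9870 > 1 and Σzᵢ/Kᵢ = 1.2325 > 1, so g(0) = 0.9870 > 0 and g(1) = -0.2325 < 0.
Newton iteration, β⁰ = 0.5:
  β = 0.5000: g = 0.26205, g' = -0.8822 → β = 0.7971
  β = 0.7971: g = 0.00197, g' = -0.9553 → β = 0.7991
Converged at β = 0.7991.
Compositions from xᵢ = zᵢ/(1+β(Kᵢ−1)), yᵢ = Kᵢxᵢ:
  THF: x = 0.0307, y = 0.1098
  n-hexane: x = 0.1118, y = 0.3892
  n-heptane: x = 0.1775, y = 0.2698
  n-nonane: x = 0.6799, y = 0.2312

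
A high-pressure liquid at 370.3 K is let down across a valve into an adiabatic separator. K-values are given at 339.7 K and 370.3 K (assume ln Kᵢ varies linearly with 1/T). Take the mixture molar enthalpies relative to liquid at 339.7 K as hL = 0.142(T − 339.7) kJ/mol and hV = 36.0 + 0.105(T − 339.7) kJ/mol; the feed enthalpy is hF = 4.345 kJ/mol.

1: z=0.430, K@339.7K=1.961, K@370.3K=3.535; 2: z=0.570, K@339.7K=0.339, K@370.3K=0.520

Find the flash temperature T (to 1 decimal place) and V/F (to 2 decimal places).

Adiabatic flash: solve Rachford–Rice at each trial T, then check hF = ψ·hV(T) + (1−ψ)·hL(T).
  T = 339.7 K: K = (1.961, 0.339), RR gives ψ = 0.057, H_out = 2.066 kJ/mol
  T = 370.3 K: K = (3.535, 0.520), RR gives ψ = 0.671, H_out = 27.741 kJ/mol
  T = 355.0 K: K = (2.667, 0.424), RR gives ψ = 0.404, H_out = 16.494 kJ/mol
  T = 347.4 K: K = (2.297, 0.380), RR gives ψ = 0.254, H_out = 10.174 kJ/mol
  T = 343.5 K: K = (2.122, 0.359), RR gives ψ = 0.163, H_out = 6.376 kJ/mol
  T = 341.6 K: K = (2.040, 0.349), RR gives ψ = 0.113, H_out = 4.313 kJ/mol
Linear interpolation between T = 341.6 (H_out = 4.313) and T = 343.5 (H_out = 6.376) on hF = 4.345 gives T ≈ 341.6 K, at which ψ = 0.11.

T = 341.6 K, V/F = 0.11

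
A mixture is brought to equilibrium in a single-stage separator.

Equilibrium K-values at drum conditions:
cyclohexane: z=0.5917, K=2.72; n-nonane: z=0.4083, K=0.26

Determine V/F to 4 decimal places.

Material balance + equilibrium reduce to Σ zᵢ(Kᵢ−1)/(1+V/F(Kᵢ−1)) = 0.
g(0) = ΣzᵢKᵢ − 1 = 0.7156 and g(1) = 1 − Σzᵢ/Kᵢ = -0.7879, so a root lies in (0, 1).
Binary case is linear: z₁(K₁−1)(1+V/F(K₂−1)) + z₂(K₂−1)(1+V/F(K₁−1)) = 0
⇒ V/F = [z₁(K₁−1)+z₂(K₂−1)] / [−(K₁−1)(K₂−1)] = 0.71558/1.27280 = 0.5622

V/F = 0.5622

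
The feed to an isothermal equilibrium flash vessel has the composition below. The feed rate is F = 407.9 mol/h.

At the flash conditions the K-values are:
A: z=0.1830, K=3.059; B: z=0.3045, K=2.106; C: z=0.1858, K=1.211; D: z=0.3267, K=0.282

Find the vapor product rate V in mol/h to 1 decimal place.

Rachford–Rice: g(β) = Σ zᵢ(Kᵢ−1)/(1+β(Kᵢ−1)) = 0.
g(0) = ΣzᵢKᵢ − 1 = 0.5182 and g(1) = 1 − Σzᵢ/Kᵢ = -0.5163, so a root lies in (0, 1).
Newton–Raphson from β = 0.42:
  β = 0.4200: g = 0.13218, g' = -0.7490 → β = 0.5965
  β = 0.5965: g = -0.00344, g' = -0.8133 → β = 0.5922
Converged at β = 0.5922.
Then V = β·F = 0.5922·407.9 = 241.6 mol/h and L = F − V = 166.3 mol/h.

V = 241.6 mol/h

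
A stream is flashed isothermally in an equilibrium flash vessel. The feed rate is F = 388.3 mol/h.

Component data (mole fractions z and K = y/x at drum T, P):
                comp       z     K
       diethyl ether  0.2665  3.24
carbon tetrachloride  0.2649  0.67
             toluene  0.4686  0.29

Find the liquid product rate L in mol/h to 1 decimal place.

L = 336.3 mol/h

Iterate (Newton) starting at β = 0.5:
  β = 0.5000: g = -0.33893, g' = -0.9067 → β = 0.1262
  β = 0.1262: g = 0.00873, g' = -1.1292 → β = 0.1339
  β = 0.1339: g = 0.00007, g' = -1.1113 → β = 0.1340
Converged at β = 0.1340.
Then V = β·F = 0.1340·388.3 = 52.0 mol/h and L = F − V = 336.3 mol/h.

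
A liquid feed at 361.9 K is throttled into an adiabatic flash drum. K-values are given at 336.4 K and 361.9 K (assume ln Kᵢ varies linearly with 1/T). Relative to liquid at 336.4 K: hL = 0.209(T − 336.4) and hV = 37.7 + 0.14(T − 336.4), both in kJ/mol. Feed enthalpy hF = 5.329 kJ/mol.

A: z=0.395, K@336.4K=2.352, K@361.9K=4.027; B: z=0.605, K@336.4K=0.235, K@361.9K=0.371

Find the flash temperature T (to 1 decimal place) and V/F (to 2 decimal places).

Adiabatic flash: solve Rachford–Rice at each trial T, then check hF = ψ·hV(T) + (1−ψ)·hL(T).
  T = 336.4 K: K = (2.352, 0.235), RR gives ψ = 0.069, H_out = 2.596 kJ/mol
  T = 361.9 K: K = (4.027, 0.371), RR gives ψ = 0.428, H_out = 20.716 kJ/mol
  T = 349.1 K: K = (3.105, 0.297), RR gives ψ = 0.275, H_out = 12.774 kJ/mol
  T = 342.8 K: K = (2.712, 0.265), RR gives ψ = 0.184, H_out = 8.202 kJ/mol
  T = 339.6 K: K = (2.527, 0.250), RR gives ψ = 0.130, H_out = 5.557 kJ/mol
  T = 338.0 K: K = (2.439, 0.242), RR gives ψ = 0.101, H_out = 4.122 kJ/mol
Linear interpolation between T = 338.0 (H_out = 4.122) and T = 339.6 (H_out = 5.557) on hF = 5.329 gives T ≈ 339.3 K, at which ψ = 0.13.

T = 339.3 K, V/F = 0.13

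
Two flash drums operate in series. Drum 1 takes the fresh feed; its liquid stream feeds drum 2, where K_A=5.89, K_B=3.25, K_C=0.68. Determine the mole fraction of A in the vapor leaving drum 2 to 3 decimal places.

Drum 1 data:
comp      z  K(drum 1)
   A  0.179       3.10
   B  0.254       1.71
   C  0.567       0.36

y_A (drum 2) = 0.142

Drum 1:
Material balance + equilibrium reduce to Σ zᵢ(Kᵢ−1)/(1+ψ₁(Kᵢ−1)) = 0.
Check two-phase: ΣzᵢKᵢ = 1.193 > 1 and Σzᵢ/Kᵢ = 1.781 > 1, so g(0) = 0.193 > 0 and g(1) = -0.781 < 0.
Newton–Raphson from ψ₁ = 0.67:
  ψ₁ = 0.670: g = -0.3569, g' = -0.907 → ψ₁ = 0.276
  ψ₁ = 0.276: g = -0.0523, g' = -0.748 → ψ₁ = 0.207
  ψ₁ = 0.207: g = 0.0013, g' = -0.790 → ψ₁ = 0.208
Converged at ψ₁ = 0.208.
Drum-1 compositions:
  A: x = 0.125, y = 0.386
  B: x = 0.221, y = 0.378
  C: x = 0.654, y = 0.235
Drum-2 feed = drum-1 liquid: z₂ = (0.1245, 0.2213, 0.6542).
Drum 2:
Material balance + equilibrium reduce to Σ zᵢ(Kᵢ−1)/(1+ψ₂(Kᵢ−1)) = 0.
Feasibility: ΣzᵢKᵢ = 1.898, Σzᵢ/Kᵢ = 1.051 — both > 1, two phases present.
Newton–Raphson from ψ₂ = 0.38:
  ψ₂ = 0.380: g = 0.2432, g' = -0.777 → ψ₂ = 0.693
  ψ₂ = 0.693: g = 0.0643, g' = -0.436 → ψ₂ = 0.840
  ψ₂ = 0.840: g = 0.0051, g' = -0.373 → ψ₂ = 0.854
Converged at ψ₂ = 0.854.
  A: x = 0.024, y = 0.142
  B: x = 0.076, y = 0.246
  C: x = 0.900, y = 0.612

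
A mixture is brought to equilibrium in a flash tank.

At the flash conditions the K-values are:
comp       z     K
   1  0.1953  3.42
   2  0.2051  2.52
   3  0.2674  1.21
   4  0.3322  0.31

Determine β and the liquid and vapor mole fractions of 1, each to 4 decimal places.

Newton iteration, β⁰ = 0.48:
  β = 0.4800: g = 0.10717, g' = -0.7665 → β = 0.6198
  β = 0.6198: g = -0.00124, g' = -0.8007 → β = 0.6183
Converged at β = 0.6183.
Compositions from xᵢ = zᵢ/(1+β(Kᵢ−1)), yᵢ = Kᵢxᵢ:
  1: x = 0.0782, y = 0.2676
  2: x = 0.1057, y = 0.2665
  3: x = 0.2367, y = 0.2864
  4: x = 0.5794, y = 0.1796

β = 0.6183, x_1 = 0.0782, y_1 = 0.2676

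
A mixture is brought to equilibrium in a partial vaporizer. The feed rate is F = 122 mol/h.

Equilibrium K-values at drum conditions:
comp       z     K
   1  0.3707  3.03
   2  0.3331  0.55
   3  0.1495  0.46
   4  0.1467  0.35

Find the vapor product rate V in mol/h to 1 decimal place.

V = 48.9 mol/h

Let ψ = V/F and solve Σ zᵢ(Kᵢ−1)/(1+ψ(Kᵢ−1)) = 0.
Check two-phase: ΣzᵢKᵢ = 1.4265 > 1 and Σzᵢ/Kᵢ = 1.4721 > 1, so g(0) = 0.4265 > 0 and g(1) = -0.4721 < 0.
Newton iteration, ψ⁰ = 0.5:
  ψ = 0.5000: g = -0.07181, g' = -0.7064 → ψ = 0.3983
  ψ = 0.3983: g = 0.00191, g' = -0.7507 → ψ = 0.4009
Converged at ψ = 0.4009.
Then V = ψ·F = 0.4009·122 = 48.9 mol/h and L = F − V = 73.1 mol/h.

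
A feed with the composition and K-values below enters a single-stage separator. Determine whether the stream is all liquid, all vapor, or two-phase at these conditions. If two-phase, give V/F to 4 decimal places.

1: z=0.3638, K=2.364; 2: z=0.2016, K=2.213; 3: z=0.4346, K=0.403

ΣzᵢKᵢ = 1.4813; Σzᵢ/Kᵢ = 1.3234.
Both exceed 1, so a two-phase solution exists.
Iterate (Newton) starting at ψ = 0.5:
  ψ = 0.5000: g = 0.07738, g' = -0.6689 → ψ = 0.6157
  ψ = 0.6157: g = -0.00053, g' = -0.6844 → ψ = 0.6149
Converged at ψ = 0.6149.

two-phase, V/F = 0.6149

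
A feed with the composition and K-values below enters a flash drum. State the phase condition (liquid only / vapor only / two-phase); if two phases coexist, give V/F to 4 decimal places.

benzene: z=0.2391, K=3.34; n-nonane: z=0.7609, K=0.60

ΣzᵢKᵢ = 1.2551; Σzᵢ/Kᵢ = 1.3398.
Both exceed 1, so a two-phase solution exists.
Material balance + equilibrium reduce to Σ zᵢ(Kᵢ−1)/(1+ψ(Kᵢ−1)) = 0.
Iterate (Newton) starting at ψ = 0.5:
  ψ = 0.5000: g = -0.12262, g' = -0.4683 → ψ = 0.2381
  ψ = 0.2381: g = 0.02288, g' = -0.6886 → ψ = 0.2714
  ψ = 0.2714: g = 0.00078, g' = -0.6430 → ψ = 0.2726
Converged at ψ = 0.2726.

two-phase, V/F = 0.2726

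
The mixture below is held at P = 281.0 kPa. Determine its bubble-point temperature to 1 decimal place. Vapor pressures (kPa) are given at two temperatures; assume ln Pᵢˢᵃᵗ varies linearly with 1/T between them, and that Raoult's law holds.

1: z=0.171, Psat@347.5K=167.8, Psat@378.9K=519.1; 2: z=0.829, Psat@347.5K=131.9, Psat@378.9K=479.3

Bubble-point temperature: ΣzᵢPᵢˢᵃᵗ(T) = P. Interpolate ln Pᵢˢᵃᵗ = aᵢ + bᵢ/T.
  T = 347.5 K: ΣzᵢPᵢˢᵃᵗ = 138.04 kPa
  T = 378.9 K: ΣzᵢPᵢˢᵃᵗ = 486.11 kPa
  T = 363.2 K: ΣzᵢPᵢˢᵃᵗ = 266.05 kPa
  T = 371.0 K: ΣzᵢPᵢˢᵃᵗ = 361.19 kPa
  T = 367.1 K: ΣzᵢPᵢˢᵃᵗ = 310.48 kPa
  T = 365.1 K: ΣzᵢPᵢˢᵃᵗ = 286.96 kPa
Interpolating between 363.2 K and 365.1 K gives T ≈ 364.6 K.

T = 364.6 K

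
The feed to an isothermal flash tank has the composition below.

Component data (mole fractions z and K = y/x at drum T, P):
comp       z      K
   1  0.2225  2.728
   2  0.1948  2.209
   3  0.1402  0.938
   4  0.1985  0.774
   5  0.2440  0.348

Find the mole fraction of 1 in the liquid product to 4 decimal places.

x_1 = 0.1087

Rachford–Rice: g(ψ) = Σ zᵢ(Kᵢ−1)/(1+ψ(Kᵢ−1)) = 0.
Feasibility: ΣzᵢKᵢ = 1.4074, Σzᵢ/Kᵢ = 1.2768 — both > 1, two phases present.
Newton–Raphson from ψ = 0.38:
  ψ = 0.3800: g = 0.12400, g' = -0.5718 → ψ = 0.5969
  ψ = 0.5969: g = 0.00475, g' = -0.5492 → ψ = 0.6055
Converged at ψ = 0.6055.
Compositions from xᵢ = zᵢ/(1+ψ(Kᵢ−1)), yᵢ = Kᵢxᵢ:
  1: x = 0.1087, y = 0.2966
  2: x = 0.1125, y = 0.2484
  3: x = 0.1457, y = 0.1366
  4: x = 0.2300, y = 0.1780
  5: x = 0.4032, y = 0.1403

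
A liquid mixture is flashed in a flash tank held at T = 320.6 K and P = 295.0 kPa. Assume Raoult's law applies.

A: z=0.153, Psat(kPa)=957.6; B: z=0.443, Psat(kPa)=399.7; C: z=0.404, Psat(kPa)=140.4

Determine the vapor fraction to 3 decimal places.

ψ = 0.521

Raoult's law: Kᵢ = Pᵢˢᵃᵗ/P = Pᵢˢᵃᵗ/295.0.
  K_A = 957.6/295.0 = 3.24610, K_B = 399.7/295.0 = 1.35492, K_C = 140.4/295.0 = 0.47593
Material balance + equilibrium reduce to Σ zᵢ(Kᵢ−1)/(1+ψ(Kᵢ−1)) = 0.
Feasibility: ΣzᵢKᵢ = 1.289, Σzᵢ/Kᵢ = 1.223 — both > 1, two phases present.
Newton–Raphson from ψ = 0.5:
  ψ = 0.500: g = 0.0085, g' = -0.415 → ψ = 0.520
  ψ = 0.520: g = 0.0000, g' = -0.414 → ψ = 0.521
Converged at ψ = 0.521.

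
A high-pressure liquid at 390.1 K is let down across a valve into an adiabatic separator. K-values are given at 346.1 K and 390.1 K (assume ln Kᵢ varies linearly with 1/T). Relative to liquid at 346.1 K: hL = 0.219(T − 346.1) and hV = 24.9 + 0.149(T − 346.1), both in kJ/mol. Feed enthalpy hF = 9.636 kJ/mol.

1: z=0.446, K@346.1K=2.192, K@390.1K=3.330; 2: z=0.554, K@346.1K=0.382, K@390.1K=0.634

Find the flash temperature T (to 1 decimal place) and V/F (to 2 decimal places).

Adiabatic flash: solve Rachford–Rice at each trial T, then check hF = ψ·hV(T) + (1−ψ)·hL(T).
  T = 346.1 K: K = (2.192, 0.382), RR gives ψ = 0.257, H_out = 6.397 kJ/mol
  T = 390.1 K: K = (3.330, 0.634), RR gives ψ = 0.981, H_out = 31.037 kJ/mol
  T = 368.1 K: K = (2.736, 0.500), RR gives ψ = 0.572, H_out = 18.184 kJ/mol
  T = 357.1 K: K = (2.457, 0.439), RR gives ψ = 0.414, H_out = 12.408 kJ/mol
  T = 351.6 K: K = (2.323, 0.410), RR gives ψ = 0.337, H_out = 9.464 kJ/mol
  T = 354.4 K: K = (2.391, 0.424), RR gives ψ = 0.376, H_out = 10.973 kJ/mol
  T = 353.0 K: K = (2.357, 0.417), RR gives ψ = 0.357, H_out = 10.222 kJ/mol
Linear interpolation between T = 351.6 (H_out = 9.464) and T = 353.0 (H_out = 10.222) on hF = 9.636 gives T ≈ 351.9 K, at which ψ = 0.34.

T = 351.9 K, V/F = 0.34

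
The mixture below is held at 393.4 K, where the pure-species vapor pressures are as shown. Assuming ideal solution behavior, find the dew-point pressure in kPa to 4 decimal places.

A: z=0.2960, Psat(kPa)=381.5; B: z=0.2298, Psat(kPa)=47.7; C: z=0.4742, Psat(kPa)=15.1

Pdew = 27.0289 kPa

At the dew point ψ → 1, so Σzᵢ/Kᵢ = 1 with Kᵢ = Pᵢˢᵃᵗ/P ⇒ 1/P = Σzᵢ/Pᵢˢᵃᵗ.
1/P = 0.2960/381.5 + 0.2298/47.7 + 0.4742/15.1 = 0.0369975 ⇒ P = 27.0289 kPa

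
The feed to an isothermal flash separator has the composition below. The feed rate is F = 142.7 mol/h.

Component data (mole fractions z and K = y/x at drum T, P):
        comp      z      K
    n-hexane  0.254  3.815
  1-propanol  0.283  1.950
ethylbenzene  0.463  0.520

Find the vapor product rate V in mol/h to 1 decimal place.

V = 117.2 mol/h

Let ψ = V/F and solve Σ zᵢ(Kᵢ−1)/(1+ψ(Kᵢ−1)) = 0.
g(0) = ΣzᵢKᵢ − 1 = 0.762 and g(1) = 1 − Σzᵢ/Kᵢ = -0.102, so a root lies in (0, 1).
Newton iteration, ψ⁰ = 0.5:
  ψ = 0.500: g = 0.1868, g' = -0.649 → ψ = 0.788
  ψ = 0.788: g = 0.0186, g' = -0.554 → ψ = 0.821
Converged at ψ = 0.821.
Then V = ψ·F = 0.8214·142.7 = 117.2 mol/h and L = F − V = 25.5 mol/h.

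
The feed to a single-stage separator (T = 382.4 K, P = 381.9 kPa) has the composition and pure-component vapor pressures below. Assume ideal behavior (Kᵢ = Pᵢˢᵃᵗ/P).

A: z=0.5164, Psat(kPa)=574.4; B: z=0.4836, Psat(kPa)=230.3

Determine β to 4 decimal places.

β = 0.3415

Raoult's law: Kᵢ = Pᵢˢᵃᵗ/P = Pᵢˢᵃᵗ/381.9.
  K_A = 574.4/381.9 = 1.504059, K_B = 230.3/381.9 = 0.603037
Let β = V/F and solve Σ zᵢ(Kᵢ−1)/(1+β(Kᵢ−1)) = 0.
g(0) = ΣzᵢKᵢ − 1 = 0.0683 and g(1) = 1 − Σzᵢ/Kᵢ = -0.1453, so a root lies in (0, 1).
Binary case is linear: z₁(K₁−1)(1+β(K₂−1)) + z₂(K₂−1)(1+β(K₁−1)) = 0
⇒ β = [z₁(K₁−1)+z₂(K₂−1)] / [−(K₁−1)(K₂−1)] = 0.06832/0.20009 = 0.3415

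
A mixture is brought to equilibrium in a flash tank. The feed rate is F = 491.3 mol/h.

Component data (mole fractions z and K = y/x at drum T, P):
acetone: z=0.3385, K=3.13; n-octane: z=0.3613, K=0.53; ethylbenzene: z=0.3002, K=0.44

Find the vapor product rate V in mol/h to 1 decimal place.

Rachford–Rice: g(V/F) = Σ zᵢ(Kᵢ−1)/(1+V/F(Kᵢ−1)) = 0.
g(0) = ΣzᵢKᵢ − 1 = 0.3831 and g(1) = 1 − Σzᵢ/Kᵢ = -0.4721, so a root lies in (0, 1).
Newton–Raphson from V/F = 0.65:
  V/F = 0.6500: g = -0.20646, g' = -0.6683 → V/F = 0.3411
  V/F = 0.3411: g = 0.00759, g' = -0.7723 → V/F = 0.3509
  V/F = 0.3509: g = 0.00004, g' = -0.7632 → V/F = 0.3510
Converged at V/F = 0.3510.
Then V = V/F·F = 0.3510·491.3 = 172.4 mol/h and L = F − V = 318.9 mol/h.

V = 172.4 mol/h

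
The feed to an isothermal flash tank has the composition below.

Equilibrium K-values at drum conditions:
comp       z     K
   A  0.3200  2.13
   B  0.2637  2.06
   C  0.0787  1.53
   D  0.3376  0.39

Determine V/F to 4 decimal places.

V/F = 0.7526

Rachford–Rice: g(V/F) = Σ zᵢ(Kᵢ−1)/(1+V/F(Kᵢ−1)) = 0.
Feasibility: ΣzᵢKᵢ = 1.4769, Σzᵢ/Kᵢ = 1.1953 — both > 1, two phases present.
Newton–Raphson from V/F = 0.31:
  V/F = 0.3100: g = 0.26005, g' = -0.5993 → V/F = 0.7439
  V/F = 0.7439: g = 0.00563, g' = -0.6457 → V/F = 0.7526
Converged at V/F = 0.7526.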